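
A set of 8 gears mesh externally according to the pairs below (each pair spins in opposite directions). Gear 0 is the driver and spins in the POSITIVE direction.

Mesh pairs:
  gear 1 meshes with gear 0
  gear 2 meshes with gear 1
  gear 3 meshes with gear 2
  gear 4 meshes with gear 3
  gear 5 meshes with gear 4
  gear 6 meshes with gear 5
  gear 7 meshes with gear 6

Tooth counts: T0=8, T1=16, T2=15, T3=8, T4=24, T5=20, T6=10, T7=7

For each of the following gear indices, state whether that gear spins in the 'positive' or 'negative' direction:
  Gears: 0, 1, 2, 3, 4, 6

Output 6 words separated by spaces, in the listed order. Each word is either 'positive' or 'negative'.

Gear 0 (driver): positive (depth 0)
  gear 1: meshes with gear 0 -> depth 1 -> negative (opposite of gear 0)
  gear 2: meshes with gear 1 -> depth 2 -> positive (opposite of gear 1)
  gear 3: meshes with gear 2 -> depth 3 -> negative (opposite of gear 2)
  gear 4: meshes with gear 3 -> depth 4 -> positive (opposite of gear 3)
  gear 5: meshes with gear 4 -> depth 5 -> negative (opposite of gear 4)
  gear 6: meshes with gear 5 -> depth 6 -> positive (opposite of gear 5)
  gear 7: meshes with gear 6 -> depth 7 -> negative (opposite of gear 6)
Queried indices 0, 1, 2, 3, 4, 6 -> positive, negative, positive, negative, positive, positive

Answer: positive negative positive negative positive positive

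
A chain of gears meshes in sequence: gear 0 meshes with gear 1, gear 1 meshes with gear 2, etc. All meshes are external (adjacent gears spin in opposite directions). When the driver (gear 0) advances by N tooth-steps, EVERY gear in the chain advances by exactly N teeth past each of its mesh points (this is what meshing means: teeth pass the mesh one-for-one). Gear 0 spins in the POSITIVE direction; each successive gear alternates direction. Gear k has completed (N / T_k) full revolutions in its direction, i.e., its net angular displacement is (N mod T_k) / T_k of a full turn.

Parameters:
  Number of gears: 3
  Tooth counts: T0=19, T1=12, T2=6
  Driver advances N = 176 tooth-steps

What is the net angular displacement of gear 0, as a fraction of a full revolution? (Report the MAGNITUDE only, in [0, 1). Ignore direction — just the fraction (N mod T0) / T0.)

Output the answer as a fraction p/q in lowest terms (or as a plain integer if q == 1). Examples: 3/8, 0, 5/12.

Answer: 5/19

Derivation:
Chain of 3 gears, tooth counts: [19, 12, 6]
  gear 0: T0=19, direction=positive, advance = 176 mod 19 = 5 teeth = 5/19 turn
  gear 1: T1=12, direction=negative, advance = 176 mod 12 = 8 teeth = 8/12 turn
  gear 2: T2=6, direction=positive, advance = 176 mod 6 = 2 teeth = 2/6 turn
Gear 0: 176 mod 19 = 5
Fraction = 5 / 19 = 5/19 (gcd(5,19)=1) = 5/19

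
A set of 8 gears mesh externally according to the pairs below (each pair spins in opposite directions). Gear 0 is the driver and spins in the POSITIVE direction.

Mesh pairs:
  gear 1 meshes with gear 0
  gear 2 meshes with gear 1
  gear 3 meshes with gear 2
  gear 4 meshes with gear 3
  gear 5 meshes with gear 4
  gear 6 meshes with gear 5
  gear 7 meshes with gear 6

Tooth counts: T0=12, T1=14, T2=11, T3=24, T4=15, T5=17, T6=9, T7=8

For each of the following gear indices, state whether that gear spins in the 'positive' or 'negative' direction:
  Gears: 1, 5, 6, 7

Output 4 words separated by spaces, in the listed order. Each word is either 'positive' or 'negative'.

Answer: negative negative positive negative

Derivation:
Gear 0 (driver): positive (depth 0)
  gear 1: meshes with gear 0 -> depth 1 -> negative (opposite of gear 0)
  gear 2: meshes with gear 1 -> depth 2 -> positive (opposite of gear 1)
  gear 3: meshes with gear 2 -> depth 3 -> negative (opposite of gear 2)
  gear 4: meshes with gear 3 -> depth 4 -> positive (opposite of gear 3)
  gear 5: meshes with gear 4 -> depth 5 -> negative (opposite of gear 4)
  gear 6: meshes with gear 5 -> depth 6 -> positive (opposite of gear 5)
  gear 7: meshes with gear 6 -> depth 7 -> negative (opposite of gear 6)
Queried indices 1, 5, 6, 7 -> negative, negative, positive, negative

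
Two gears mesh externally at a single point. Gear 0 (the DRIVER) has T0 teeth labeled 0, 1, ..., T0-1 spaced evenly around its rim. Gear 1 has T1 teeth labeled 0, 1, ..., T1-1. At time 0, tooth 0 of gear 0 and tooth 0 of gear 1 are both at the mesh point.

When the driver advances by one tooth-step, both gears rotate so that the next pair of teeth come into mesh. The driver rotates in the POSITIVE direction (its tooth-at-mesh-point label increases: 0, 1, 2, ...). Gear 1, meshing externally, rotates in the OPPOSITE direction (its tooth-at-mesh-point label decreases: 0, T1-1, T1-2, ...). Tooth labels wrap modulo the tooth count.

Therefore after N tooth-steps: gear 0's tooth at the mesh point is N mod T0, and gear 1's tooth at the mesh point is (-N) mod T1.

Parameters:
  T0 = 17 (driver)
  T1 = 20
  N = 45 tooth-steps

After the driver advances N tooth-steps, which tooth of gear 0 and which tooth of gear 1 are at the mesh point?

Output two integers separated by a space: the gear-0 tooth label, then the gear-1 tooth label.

Answer: 11 15

Derivation:
Gear 0 (driver, T0=17): tooth at mesh = N mod T0
  45 = 2 * 17 + 11, so 45 mod 17 = 11
  gear 0 tooth = 11
Gear 1 (driven, T1=20): tooth at mesh = (-N) mod T1
  45 = 2 * 20 + 5, so 45 mod 20 = 5
  (-45) mod 20 = (-5) mod 20 = 20 - 5 = 15
Mesh after 45 steps: gear-0 tooth 11 meets gear-1 tooth 15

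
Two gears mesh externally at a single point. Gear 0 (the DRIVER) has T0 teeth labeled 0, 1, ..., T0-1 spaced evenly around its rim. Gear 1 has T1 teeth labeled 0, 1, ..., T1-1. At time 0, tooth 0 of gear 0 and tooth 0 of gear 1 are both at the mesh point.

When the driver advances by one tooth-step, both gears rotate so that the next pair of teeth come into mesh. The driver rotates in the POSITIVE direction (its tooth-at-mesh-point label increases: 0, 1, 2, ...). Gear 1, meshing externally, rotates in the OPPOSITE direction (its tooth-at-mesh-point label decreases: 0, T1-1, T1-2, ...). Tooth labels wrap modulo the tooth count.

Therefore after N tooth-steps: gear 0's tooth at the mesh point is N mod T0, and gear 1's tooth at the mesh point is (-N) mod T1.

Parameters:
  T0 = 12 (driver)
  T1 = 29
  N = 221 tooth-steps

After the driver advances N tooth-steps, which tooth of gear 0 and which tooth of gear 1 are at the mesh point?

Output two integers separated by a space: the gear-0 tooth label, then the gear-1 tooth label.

Gear 0 (driver, T0=12): tooth at mesh = N mod T0
  221 = 18 * 12 + 5, so 221 mod 12 = 5
  gear 0 tooth = 5
Gear 1 (driven, T1=29): tooth at mesh = (-N) mod T1
  221 = 7 * 29 + 18, so 221 mod 29 = 18
  (-221) mod 29 = (-18) mod 29 = 29 - 18 = 11
Mesh after 221 steps: gear-0 tooth 5 meets gear-1 tooth 11

Answer: 5 11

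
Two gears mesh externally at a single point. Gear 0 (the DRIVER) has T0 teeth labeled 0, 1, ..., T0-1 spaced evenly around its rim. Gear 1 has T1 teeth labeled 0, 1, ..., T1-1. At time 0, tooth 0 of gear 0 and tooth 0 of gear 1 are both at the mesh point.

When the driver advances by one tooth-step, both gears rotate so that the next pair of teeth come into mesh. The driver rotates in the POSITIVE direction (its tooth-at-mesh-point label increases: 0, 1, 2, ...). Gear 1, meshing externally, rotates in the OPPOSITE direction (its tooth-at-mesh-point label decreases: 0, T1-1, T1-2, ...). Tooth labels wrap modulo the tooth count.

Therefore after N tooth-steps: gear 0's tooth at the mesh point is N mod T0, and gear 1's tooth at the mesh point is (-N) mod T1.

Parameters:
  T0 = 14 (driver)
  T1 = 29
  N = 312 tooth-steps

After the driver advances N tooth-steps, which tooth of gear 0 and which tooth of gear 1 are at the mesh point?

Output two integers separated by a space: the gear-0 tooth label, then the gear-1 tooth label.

Gear 0 (driver, T0=14): tooth at mesh = N mod T0
  312 = 22 * 14 + 4, so 312 mod 14 = 4
  gear 0 tooth = 4
Gear 1 (driven, T1=29): tooth at mesh = (-N) mod T1
  312 = 10 * 29 + 22, so 312 mod 29 = 22
  (-312) mod 29 = (-22) mod 29 = 29 - 22 = 7
Mesh after 312 steps: gear-0 tooth 4 meets gear-1 tooth 7

Answer: 4 7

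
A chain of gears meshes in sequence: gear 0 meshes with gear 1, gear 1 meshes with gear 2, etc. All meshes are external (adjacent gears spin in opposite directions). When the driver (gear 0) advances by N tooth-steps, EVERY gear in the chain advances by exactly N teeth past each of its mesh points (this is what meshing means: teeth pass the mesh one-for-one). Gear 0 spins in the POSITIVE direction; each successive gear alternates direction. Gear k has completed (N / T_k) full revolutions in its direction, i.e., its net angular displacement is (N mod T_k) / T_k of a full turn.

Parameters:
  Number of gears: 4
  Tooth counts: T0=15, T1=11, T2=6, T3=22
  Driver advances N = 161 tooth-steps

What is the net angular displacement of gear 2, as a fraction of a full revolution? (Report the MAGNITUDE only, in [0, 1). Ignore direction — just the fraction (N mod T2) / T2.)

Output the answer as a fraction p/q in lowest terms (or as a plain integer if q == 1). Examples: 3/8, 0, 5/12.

Answer: 5/6

Derivation:
Chain of 4 gears, tooth counts: [15, 11, 6, 22]
  gear 0: T0=15, direction=positive, advance = 161 mod 15 = 11 teeth = 11/15 turn
  gear 1: T1=11, direction=negative, advance = 161 mod 11 = 7 teeth = 7/11 turn
  gear 2: T2=6, direction=positive, advance = 161 mod 6 = 5 teeth = 5/6 turn
  gear 3: T3=22, direction=negative, advance = 161 mod 22 = 7 teeth = 7/22 turn
Gear 2: 161 mod 6 = 5
Fraction = 5 / 6 = 5/6 (gcd(5,6)=1) = 5/6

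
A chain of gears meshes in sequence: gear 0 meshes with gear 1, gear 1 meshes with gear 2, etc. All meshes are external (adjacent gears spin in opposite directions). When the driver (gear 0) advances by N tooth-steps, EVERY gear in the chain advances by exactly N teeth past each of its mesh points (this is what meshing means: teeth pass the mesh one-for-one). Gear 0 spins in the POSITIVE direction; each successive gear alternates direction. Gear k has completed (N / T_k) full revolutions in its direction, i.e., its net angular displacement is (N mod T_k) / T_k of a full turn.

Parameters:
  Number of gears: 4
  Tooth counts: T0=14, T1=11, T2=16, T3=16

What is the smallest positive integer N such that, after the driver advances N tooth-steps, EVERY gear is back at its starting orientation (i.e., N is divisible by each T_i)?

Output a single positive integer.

Answer: 1232

Derivation:
Gear k returns to start when N is a multiple of T_k.
All gears at start simultaneously when N is a common multiple of [14, 11, 16, 16]; the smallest such N is lcm(14, 11, 16, 16).
Start: lcm = T0 = 14
Fold in T1=11: gcd(14, 11) = 1; lcm(14, 11) = 14 * 11 / 1 = 154 / 1 = 154
Fold in T2=16: gcd(154, 16) = 2; lcm(154, 16) = 154 * 16 / 2 = 2464 / 2 = 1232
Fold in T3=16: gcd(1232, 16) = 16; lcm(1232, 16) = 1232 * 16 / 16 = 19712 / 16 = 1232
Full cycle length = 1232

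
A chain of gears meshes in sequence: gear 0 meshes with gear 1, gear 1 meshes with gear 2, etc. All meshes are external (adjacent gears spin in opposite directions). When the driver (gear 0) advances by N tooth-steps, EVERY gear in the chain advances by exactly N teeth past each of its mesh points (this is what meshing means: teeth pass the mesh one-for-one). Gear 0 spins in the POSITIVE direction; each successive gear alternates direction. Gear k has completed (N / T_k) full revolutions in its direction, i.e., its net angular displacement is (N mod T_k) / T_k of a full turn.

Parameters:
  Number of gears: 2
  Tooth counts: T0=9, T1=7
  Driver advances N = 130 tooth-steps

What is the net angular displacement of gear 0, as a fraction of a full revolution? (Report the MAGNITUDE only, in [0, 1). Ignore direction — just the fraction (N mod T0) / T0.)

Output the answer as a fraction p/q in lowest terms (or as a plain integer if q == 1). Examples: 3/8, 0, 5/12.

Answer: 4/9

Derivation:
Chain of 2 gears, tooth counts: [9, 7]
  gear 0: T0=9, direction=positive, advance = 130 mod 9 = 4 teeth = 4/9 turn
  gear 1: T1=7, direction=negative, advance = 130 mod 7 = 4 teeth = 4/7 turn
Gear 0: 130 mod 9 = 4
Fraction = 4 / 9 = 4/9 (gcd(4,9)=1) = 4/9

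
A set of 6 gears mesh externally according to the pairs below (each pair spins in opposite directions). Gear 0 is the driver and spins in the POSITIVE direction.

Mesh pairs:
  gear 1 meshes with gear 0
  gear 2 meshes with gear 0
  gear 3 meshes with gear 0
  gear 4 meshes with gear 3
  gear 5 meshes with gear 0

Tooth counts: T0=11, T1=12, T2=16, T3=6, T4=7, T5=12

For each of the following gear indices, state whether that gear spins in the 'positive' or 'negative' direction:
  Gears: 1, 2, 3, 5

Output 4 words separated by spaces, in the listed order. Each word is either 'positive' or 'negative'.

Gear 0 (driver): positive (depth 0)
  gear 1: meshes with gear 0 -> depth 1 -> negative (opposite of gear 0)
  gear 2: meshes with gear 0 -> depth 1 -> negative (opposite of gear 0)
  gear 3: meshes with gear 0 -> depth 1 -> negative (opposite of gear 0)
  gear 4: meshes with gear 3 -> depth 2 -> positive (opposite of gear 3)
  gear 5: meshes with gear 0 -> depth 1 -> negative (opposite of gear 0)
Queried indices 1, 2, 3, 5 -> negative, negative, negative, negative

Answer: negative negative negative negative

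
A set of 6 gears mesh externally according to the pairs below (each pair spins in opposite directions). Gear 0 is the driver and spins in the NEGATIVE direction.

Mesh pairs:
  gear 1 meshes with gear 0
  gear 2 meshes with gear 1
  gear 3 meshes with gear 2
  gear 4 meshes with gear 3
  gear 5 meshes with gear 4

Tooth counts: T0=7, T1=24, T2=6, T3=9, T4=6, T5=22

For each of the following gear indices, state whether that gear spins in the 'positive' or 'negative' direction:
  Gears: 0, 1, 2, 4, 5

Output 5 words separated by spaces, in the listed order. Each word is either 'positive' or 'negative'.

Answer: negative positive negative negative positive

Derivation:
Gear 0 (driver): negative (depth 0)
  gear 1: meshes with gear 0 -> depth 1 -> positive (opposite of gear 0)
  gear 2: meshes with gear 1 -> depth 2 -> negative (opposite of gear 1)
  gear 3: meshes with gear 2 -> depth 3 -> positive (opposite of gear 2)
  gear 4: meshes with gear 3 -> depth 4 -> negative (opposite of gear 3)
  gear 5: meshes with gear 4 -> depth 5 -> positive (opposite of gear 4)
Queried indices 0, 1, 2, 4, 5 -> negative, positive, negative, negative, positive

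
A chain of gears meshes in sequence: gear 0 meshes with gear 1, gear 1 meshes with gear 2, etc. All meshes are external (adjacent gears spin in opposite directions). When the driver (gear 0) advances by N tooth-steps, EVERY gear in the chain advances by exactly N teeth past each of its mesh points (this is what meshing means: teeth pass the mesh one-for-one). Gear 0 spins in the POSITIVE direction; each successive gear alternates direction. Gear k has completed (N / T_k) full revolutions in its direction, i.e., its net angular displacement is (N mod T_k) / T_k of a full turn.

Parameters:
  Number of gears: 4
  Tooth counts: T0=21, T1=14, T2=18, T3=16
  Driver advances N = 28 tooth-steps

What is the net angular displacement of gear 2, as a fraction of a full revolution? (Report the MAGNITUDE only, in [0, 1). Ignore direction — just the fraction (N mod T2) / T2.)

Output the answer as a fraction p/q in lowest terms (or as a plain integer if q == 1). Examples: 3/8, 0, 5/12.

Answer: 5/9

Derivation:
Chain of 4 gears, tooth counts: [21, 14, 18, 16]
  gear 0: T0=21, direction=positive, advance = 28 mod 21 = 7 teeth = 7/21 turn
  gear 1: T1=14, direction=negative, advance = 28 mod 14 = 0 teeth = 0/14 turn
  gear 2: T2=18, direction=positive, advance = 28 mod 18 = 10 teeth = 10/18 turn
  gear 3: T3=16, direction=negative, advance = 28 mod 16 = 12 teeth = 12/16 turn
Gear 2: 28 mod 18 = 10
Fraction = 10 / 18 = 5/9 (gcd(10,18)=2) = 5/9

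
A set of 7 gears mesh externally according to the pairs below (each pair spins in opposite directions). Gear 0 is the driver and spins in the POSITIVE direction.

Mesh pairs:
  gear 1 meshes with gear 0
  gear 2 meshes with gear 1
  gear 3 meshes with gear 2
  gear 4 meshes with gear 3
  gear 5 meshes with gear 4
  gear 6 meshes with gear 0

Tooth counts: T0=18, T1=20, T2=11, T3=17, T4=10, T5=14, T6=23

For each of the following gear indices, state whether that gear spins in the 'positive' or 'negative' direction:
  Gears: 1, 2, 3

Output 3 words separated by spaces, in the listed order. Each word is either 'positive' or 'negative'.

Gear 0 (driver): positive (depth 0)
  gear 1: meshes with gear 0 -> depth 1 -> negative (opposite of gear 0)
  gear 2: meshes with gear 1 -> depth 2 -> positive (opposite of gear 1)
  gear 3: meshes with gear 2 -> depth 3 -> negative (opposite of gear 2)
  gear 4: meshes with gear 3 -> depth 4 -> positive (opposite of gear 3)
  gear 5: meshes with gear 4 -> depth 5 -> negative (opposite of gear 4)
  gear 6: meshes with gear 0 -> depth 1 -> negative (opposite of gear 0)
Queried indices 1, 2, 3 -> negative, positive, negative

Answer: negative positive negative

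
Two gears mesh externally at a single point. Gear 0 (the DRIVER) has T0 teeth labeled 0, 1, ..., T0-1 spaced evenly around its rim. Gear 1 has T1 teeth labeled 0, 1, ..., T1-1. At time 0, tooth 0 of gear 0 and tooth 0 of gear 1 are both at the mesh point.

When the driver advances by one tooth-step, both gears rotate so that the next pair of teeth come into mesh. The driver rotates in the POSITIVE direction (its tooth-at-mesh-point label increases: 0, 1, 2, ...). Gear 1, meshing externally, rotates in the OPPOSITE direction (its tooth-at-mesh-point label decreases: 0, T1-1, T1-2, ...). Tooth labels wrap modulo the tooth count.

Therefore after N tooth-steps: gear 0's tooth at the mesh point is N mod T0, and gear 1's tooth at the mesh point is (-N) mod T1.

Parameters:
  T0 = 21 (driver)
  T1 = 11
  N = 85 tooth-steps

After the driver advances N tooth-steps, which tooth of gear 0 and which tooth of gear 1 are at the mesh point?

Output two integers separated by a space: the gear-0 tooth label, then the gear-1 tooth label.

Answer: 1 3

Derivation:
Gear 0 (driver, T0=21): tooth at mesh = N mod T0
  85 = 4 * 21 + 1, so 85 mod 21 = 1
  gear 0 tooth = 1
Gear 1 (driven, T1=11): tooth at mesh = (-N) mod T1
  85 = 7 * 11 + 8, so 85 mod 11 = 8
  (-85) mod 11 = (-8) mod 11 = 11 - 8 = 3
Mesh after 85 steps: gear-0 tooth 1 meets gear-1 tooth 3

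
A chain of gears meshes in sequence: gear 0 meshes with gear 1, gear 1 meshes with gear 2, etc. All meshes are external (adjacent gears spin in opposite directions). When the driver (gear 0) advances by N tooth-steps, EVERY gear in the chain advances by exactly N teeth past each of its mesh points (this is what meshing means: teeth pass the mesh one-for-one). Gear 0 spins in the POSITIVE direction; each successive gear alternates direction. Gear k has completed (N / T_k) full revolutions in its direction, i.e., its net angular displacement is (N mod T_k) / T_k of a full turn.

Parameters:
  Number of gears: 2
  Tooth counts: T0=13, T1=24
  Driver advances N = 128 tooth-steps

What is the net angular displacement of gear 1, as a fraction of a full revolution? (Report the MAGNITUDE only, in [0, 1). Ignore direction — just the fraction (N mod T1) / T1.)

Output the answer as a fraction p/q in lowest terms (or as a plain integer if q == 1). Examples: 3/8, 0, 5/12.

Chain of 2 gears, tooth counts: [13, 24]
  gear 0: T0=13, direction=positive, advance = 128 mod 13 = 11 teeth = 11/13 turn
  gear 1: T1=24, direction=negative, advance = 128 mod 24 = 8 teeth = 8/24 turn
Gear 1: 128 mod 24 = 8
Fraction = 8 / 24 = 1/3 (gcd(8,24)=8) = 1/3

Answer: 1/3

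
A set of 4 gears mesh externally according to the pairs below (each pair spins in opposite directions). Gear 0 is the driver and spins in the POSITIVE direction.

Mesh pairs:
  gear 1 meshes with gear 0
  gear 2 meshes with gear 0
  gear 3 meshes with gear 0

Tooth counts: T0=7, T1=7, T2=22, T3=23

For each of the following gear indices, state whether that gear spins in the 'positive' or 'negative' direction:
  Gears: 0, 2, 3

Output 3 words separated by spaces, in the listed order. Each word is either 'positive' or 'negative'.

Gear 0 (driver): positive (depth 0)
  gear 1: meshes with gear 0 -> depth 1 -> negative (opposite of gear 0)
  gear 2: meshes with gear 0 -> depth 1 -> negative (opposite of gear 0)
  gear 3: meshes with gear 0 -> depth 1 -> negative (opposite of gear 0)
Queried indices 0, 2, 3 -> positive, negative, negative

Answer: positive negative negative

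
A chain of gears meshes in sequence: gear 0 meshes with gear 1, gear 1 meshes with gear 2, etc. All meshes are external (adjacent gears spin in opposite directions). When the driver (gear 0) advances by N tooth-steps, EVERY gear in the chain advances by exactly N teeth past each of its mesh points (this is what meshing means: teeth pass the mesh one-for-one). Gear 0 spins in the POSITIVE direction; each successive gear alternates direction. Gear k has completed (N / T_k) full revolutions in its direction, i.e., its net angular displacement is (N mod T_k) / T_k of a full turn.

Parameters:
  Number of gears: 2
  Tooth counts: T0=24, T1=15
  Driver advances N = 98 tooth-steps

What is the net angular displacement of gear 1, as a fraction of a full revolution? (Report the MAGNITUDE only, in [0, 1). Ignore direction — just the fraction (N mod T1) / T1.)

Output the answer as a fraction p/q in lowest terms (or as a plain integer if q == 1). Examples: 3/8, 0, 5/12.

Answer: 8/15

Derivation:
Chain of 2 gears, tooth counts: [24, 15]
  gear 0: T0=24, direction=positive, advance = 98 mod 24 = 2 teeth = 2/24 turn
  gear 1: T1=15, direction=negative, advance = 98 mod 15 = 8 teeth = 8/15 turn
Gear 1: 98 mod 15 = 8
Fraction = 8 / 15 = 8/15 (gcd(8,15)=1) = 8/15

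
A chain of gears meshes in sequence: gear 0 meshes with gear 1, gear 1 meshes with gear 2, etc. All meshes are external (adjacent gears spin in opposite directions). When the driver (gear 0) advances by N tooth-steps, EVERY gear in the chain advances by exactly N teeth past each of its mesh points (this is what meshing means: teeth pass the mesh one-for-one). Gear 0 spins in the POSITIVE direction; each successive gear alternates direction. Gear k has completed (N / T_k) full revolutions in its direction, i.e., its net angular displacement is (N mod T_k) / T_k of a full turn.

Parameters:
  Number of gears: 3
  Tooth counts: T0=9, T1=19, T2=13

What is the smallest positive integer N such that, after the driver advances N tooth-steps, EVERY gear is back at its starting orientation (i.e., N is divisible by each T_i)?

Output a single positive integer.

Gear k returns to start when N is a multiple of T_k.
All gears at start simultaneously when N is a common multiple of [9, 19, 13]; the smallest such N is lcm(9, 19, 13).
Start: lcm = T0 = 9
Fold in T1=19: gcd(9, 19) = 1; lcm(9, 19) = 9 * 19 / 1 = 171 / 1 = 171
Fold in T2=13: gcd(171, 13) = 1; lcm(171, 13) = 171 * 13 / 1 = 2223 / 1 = 2223
Full cycle length = 2223

Answer: 2223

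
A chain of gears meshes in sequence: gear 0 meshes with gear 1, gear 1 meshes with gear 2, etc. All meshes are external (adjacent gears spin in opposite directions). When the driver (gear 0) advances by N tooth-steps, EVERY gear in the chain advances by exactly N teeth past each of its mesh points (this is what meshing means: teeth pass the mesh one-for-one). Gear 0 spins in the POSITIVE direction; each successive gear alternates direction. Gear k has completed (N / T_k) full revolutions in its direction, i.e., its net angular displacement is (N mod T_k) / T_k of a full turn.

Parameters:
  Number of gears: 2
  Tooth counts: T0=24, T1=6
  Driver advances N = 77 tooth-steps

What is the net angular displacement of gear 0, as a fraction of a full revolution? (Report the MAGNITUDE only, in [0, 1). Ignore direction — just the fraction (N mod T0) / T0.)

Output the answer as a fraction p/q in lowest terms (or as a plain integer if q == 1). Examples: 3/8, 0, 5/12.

Answer: 5/24

Derivation:
Chain of 2 gears, tooth counts: [24, 6]
  gear 0: T0=24, direction=positive, advance = 77 mod 24 = 5 teeth = 5/24 turn
  gear 1: T1=6, direction=negative, advance = 77 mod 6 = 5 teeth = 5/6 turn
Gear 0: 77 mod 24 = 5
Fraction = 5 / 24 = 5/24 (gcd(5,24)=1) = 5/24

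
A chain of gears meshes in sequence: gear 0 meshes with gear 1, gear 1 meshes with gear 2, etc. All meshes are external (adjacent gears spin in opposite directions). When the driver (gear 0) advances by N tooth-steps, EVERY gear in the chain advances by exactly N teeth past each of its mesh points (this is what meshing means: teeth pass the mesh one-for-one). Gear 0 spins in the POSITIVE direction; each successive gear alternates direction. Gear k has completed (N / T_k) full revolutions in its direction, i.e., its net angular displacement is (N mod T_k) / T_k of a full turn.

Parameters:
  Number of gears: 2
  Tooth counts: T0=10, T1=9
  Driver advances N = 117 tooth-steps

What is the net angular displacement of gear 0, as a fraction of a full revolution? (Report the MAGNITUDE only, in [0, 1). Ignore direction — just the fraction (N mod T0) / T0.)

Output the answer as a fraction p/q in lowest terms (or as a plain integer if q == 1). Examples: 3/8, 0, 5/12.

Chain of 2 gears, tooth counts: [10, 9]
  gear 0: T0=10, direction=positive, advance = 117 mod 10 = 7 teeth = 7/10 turn
  gear 1: T1=9, direction=negative, advance = 117 mod 9 = 0 teeth = 0/9 turn
Gear 0: 117 mod 10 = 7
Fraction = 7 / 10 = 7/10 (gcd(7,10)=1) = 7/10

Answer: 7/10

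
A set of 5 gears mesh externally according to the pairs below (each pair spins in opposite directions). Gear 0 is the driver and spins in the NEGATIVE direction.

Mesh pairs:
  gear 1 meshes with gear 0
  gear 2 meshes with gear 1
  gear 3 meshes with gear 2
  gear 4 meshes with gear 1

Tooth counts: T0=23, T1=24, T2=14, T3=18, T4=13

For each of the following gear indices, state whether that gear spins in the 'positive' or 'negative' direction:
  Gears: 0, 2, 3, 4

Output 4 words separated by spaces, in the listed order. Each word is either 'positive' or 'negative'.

Answer: negative negative positive negative

Derivation:
Gear 0 (driver): negative (depth 0)
  gear 1: meshes with gear 0 -> depth 1 -> positive (opposite of gear 0)
  gear 2: meshes with gear 1 -> depth 2 -> negative (opposite of gear 1)
  gear 3: meshes with gear 2 -> depth 3 -> positive (opposite of gear 2)
  gear 4: meshes with gear 1 -> depth 2 -> negative (opposite of gear 1)
Queried indices 0, 2, 3, 4 -> negative, negative, positive, negative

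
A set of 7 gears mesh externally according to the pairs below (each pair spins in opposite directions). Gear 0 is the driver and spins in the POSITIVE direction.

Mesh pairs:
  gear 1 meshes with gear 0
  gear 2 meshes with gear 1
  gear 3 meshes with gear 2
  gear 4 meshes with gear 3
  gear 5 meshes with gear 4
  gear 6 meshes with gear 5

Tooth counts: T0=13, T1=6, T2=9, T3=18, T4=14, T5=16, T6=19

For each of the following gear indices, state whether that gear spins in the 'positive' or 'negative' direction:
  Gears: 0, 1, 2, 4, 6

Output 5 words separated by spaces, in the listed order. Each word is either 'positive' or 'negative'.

Gear 0 (driver): positive (depth 0)
  gear 1: meshes with gear 0 -> depth 1 -> negative (opposite of gear 0)
  gear 2: meshes with gear 1 -> depth 2 -> positive (opposite of gear 1)
  gear 3: meshes with gear 2 -> depth 3 -> negative (opposite of gear 2)
  gear 4: meshes with gear 3 -> depth 4 -> positive (opposite of gear 3)
  gear 5: meshes with gear 4 -> depth 5 -> negative (opposite of gear 4)
  gear 6: meshes with gear 5 -> depth 6 -> positive (opposite of gear 5)
Queried indices 0, 1, 2, 4, 6 -> positive, negative, positive, positive, positive

Answer: positive negative positive positive positive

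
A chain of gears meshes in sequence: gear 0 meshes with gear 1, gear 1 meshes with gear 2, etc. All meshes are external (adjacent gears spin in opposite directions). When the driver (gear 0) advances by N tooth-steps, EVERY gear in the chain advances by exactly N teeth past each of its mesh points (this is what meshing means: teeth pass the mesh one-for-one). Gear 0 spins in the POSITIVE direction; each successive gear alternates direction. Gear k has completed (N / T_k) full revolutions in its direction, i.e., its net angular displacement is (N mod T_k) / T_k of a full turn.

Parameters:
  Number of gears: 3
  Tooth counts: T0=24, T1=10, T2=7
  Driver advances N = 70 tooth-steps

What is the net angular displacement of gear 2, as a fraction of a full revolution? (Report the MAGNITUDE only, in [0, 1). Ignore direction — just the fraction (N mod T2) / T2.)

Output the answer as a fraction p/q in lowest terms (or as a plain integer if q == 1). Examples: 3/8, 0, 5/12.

Chain of 3 gears, tooth counts: [24, 10, 7]
  gear 0: T0=24, direction=positive, advance = 70 mod 24 = 22 teeth = 22/24 turn
  gear 1: T1=10, direction=negative, advance = 70 mod 10 = 0 teeth = 0/10 turn
  gear 2: T2=7, direction=positive, advance = 70 mod 7 = 0 teeth = 0/7 turn
Gear 2: 70 mod 7 = 0
Fraction = 0 / 7 = 0/1 (gcd(0,7)=7) = 0

Answer: 0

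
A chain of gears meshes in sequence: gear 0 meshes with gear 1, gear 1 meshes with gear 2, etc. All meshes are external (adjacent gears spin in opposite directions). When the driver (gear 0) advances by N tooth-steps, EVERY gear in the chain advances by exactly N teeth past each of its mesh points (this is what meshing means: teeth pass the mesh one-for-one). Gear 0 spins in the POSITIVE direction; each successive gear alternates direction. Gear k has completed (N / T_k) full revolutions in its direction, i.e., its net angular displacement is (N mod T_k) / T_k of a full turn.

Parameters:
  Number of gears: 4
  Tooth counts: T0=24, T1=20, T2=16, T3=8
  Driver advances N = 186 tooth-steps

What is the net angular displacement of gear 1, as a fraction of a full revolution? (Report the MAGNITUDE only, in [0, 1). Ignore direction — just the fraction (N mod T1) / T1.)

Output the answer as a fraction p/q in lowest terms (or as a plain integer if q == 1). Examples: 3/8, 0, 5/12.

Chain of 4 gears, tooth counts: [24, 20, 16, 8]
  gear 0: T0=24, direction=positive, advance = 186 mod 24 = 18 teeth = 18/24 turn
  gear 1: T1=20, direction=negative, advance = 186 mod 20 = 6 teeth = 6/20 turn
  gear 2: T2=16, direction=positive, advance = 186 mod 16 = 10 teeth = 10/16 turn
  gear 3: T3=8, direction=negative, advance = 186 mod 8 = 2 teeth = 2/8 turn
Gear 1: 186 mod 20 = 6
Fraction = 6 / 20 = 3/10 (gcd(6,20)=2) = 3/10

Answer: 3/10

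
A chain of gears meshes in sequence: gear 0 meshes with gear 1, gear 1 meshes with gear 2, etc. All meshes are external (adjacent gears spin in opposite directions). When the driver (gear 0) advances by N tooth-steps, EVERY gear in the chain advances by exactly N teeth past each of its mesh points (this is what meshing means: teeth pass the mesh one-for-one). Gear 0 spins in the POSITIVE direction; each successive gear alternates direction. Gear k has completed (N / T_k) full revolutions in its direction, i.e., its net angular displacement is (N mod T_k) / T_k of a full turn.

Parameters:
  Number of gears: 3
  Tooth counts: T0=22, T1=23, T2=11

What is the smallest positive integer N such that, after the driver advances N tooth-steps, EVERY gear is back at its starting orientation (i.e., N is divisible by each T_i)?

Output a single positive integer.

Answer: 506

Derivation:
Gear k returns to start when N is a multiple of T_k.
All gears at start simultaneously when N is a common multiple of [22, 23, 11]; the smallest such N is lcm(22, 23, 11).
Start: lcm = T0 = 22
Fold in T1=23: gcd(22, 23) = 1; lcm(22, 23) = 22 * 23 / 1 = 506 / 1 = 506
Fold in T2=11: gcd(506, 11) = 11; lcm(506, 11) = 506 * 11 / 11 = 5566 / 11 = 506
Full cycle length = 506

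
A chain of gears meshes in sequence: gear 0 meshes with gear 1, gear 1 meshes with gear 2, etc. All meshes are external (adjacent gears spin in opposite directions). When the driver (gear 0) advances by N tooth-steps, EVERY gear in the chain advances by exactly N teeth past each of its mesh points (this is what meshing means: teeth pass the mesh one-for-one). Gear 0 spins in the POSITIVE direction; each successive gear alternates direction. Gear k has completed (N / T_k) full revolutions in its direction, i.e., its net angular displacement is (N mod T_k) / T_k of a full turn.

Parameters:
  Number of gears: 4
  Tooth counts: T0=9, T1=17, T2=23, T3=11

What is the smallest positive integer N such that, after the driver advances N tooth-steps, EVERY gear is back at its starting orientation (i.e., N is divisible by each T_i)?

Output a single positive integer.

Gear k returns to start when N is a multiple of T_k.
All gears at start simultaneously when N is a common multiple of [9, 17, 23, 11]; the smallest such N is lcm(9, 17, 23, 11).
Start: lcm = T0 = 9
Fold in T1=17: gcd(9, 17) = 1; lcm(9, 17) = 9 * 17 / 1 = 153 / 1 = 153
Fold in T2=23: gcd(153, 23) = 1; lcm(153, 23) = 153 * 23 / 1 = 3519 / 1 = 3519
Fold in T3=11: gcd(3519, 11) = 1; lcm(3519, 11) = 3519 * 11 / 1 = 38709 / 1 = 38709
Full cycle length = 38709

Answer: 38709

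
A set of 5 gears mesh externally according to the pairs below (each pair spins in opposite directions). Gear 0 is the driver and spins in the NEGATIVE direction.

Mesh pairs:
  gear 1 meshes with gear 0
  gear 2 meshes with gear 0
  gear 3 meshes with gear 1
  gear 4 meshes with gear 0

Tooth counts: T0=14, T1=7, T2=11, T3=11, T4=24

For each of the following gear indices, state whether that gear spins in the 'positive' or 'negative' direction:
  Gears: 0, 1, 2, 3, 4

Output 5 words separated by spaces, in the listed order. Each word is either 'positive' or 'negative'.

Answer: negative positive positive negative positive

Derivation:
Gear 0 (driver): negative (depth 0)
  gear 1: meshes with gear 0 -> depth 1 -> positive (opposite of gear 0)
  gear 2: meshes with gear 0 -> depth 1 -> positive (opposite of gear 0)
  gear 3: meshes with gear 1 -> depth 2 -> negative (opposite of gear 1)
  gear 4: meshes with gear 0 -> depth 1 -> positive (opposite of gear 0)
Queried indices 0, 1, 2, 3, 4 -> negative, positive, positive, negative, positive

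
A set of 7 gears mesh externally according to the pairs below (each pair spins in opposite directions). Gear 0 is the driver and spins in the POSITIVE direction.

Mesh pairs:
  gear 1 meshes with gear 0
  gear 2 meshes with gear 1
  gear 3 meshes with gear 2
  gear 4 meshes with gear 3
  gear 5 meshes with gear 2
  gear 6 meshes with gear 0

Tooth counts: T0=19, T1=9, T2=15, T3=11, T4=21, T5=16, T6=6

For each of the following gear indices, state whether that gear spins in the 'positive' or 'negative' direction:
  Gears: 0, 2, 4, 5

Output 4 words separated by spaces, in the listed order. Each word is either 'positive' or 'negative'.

Answer: positive positive positive negative

Derivation:
Gear 0 (driver): positive (depth 0)
  gear 1: meshes with gear 0 -> depth 1 -> negative (opposite of gear 0)
  gear 2: meshes with gear 1 -> depth 2 -> positive (opposite of gear 1)
  gear 3: meshes with gear 2 -> depth 3 -> negative (opposite of gear 2)
  gear 4: meshes with gear 3 -> depth 4 -> positive (opposite of gear 3)
  gear 5: meshes with gear 2 -> depth 3 -> negative (opposite of gear 2)
  gear 6: meshes with gear 0 -> depth 1 -> negative (opposite of gear 0)
Queried indices 0, 2, 4, 5 -> positive, positive, positive, negative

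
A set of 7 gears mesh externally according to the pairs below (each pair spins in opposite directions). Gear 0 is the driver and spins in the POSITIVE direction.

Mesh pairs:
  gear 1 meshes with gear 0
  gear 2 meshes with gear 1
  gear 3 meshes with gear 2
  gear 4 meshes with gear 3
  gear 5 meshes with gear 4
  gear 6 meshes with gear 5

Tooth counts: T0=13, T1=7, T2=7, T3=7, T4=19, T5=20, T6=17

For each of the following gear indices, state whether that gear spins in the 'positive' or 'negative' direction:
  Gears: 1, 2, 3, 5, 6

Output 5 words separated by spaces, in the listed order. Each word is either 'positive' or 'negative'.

Answer: negative positive negative negative positive

Derivation:
Gear 0 (driver): positive (depth 0)
  gear 1: meshes with gear 0 -> depth 1 -> negative (opposite of gear 0)
  gear 2: meshes with gear 1 -> depth 2 -> positive (opposite of gear 1)
  gear 3: meshes with gear 2 -> depth 3 -> negative (opposite of gear 2)
  gear 4: meshes with gear 3 -> depth 4 -> positive (opposite of gear 3)
  gear 5: meshes with gear 4 -> depth 5 -> negative (opposite of gear 4)
  gear 6: meshes with gear 5 -> depth 6 -> positive (opposite of gear 5)
Queried indices 1, 2, 3, 5, 6 -> negative, positive, negative, negative, positive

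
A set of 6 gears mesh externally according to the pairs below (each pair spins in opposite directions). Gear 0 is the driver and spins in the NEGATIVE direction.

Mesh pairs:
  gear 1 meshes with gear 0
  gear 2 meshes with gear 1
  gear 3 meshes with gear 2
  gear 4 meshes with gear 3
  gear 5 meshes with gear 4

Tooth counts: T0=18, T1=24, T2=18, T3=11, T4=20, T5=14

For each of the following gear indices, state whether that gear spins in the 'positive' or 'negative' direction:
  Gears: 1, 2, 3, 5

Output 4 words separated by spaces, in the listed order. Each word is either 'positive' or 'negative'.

Answer: positive negative positive positive

Derivation:
Gear 0 (driver): negative (depth 0)
  gear 1: meshes with gear 0 -> depth 1 -> positive (opposite of gear 0)
  gear 2: meshes with gear 1 -> depth 2 -> negative (opposite of gear 1)
  gear 3: meshes with gear 2 -> depth 3 -> positive (opposite of gear 2)
  gear 4: meshes with gear 3 -> depth 4 -> negative (opposite of gear 3)
  gear 5: meshes with gear 4 -> depth 5 -> positive (opposite of gear 4)
Queried indices 1, 2, 3, 5 -> positive, negative, positive, positive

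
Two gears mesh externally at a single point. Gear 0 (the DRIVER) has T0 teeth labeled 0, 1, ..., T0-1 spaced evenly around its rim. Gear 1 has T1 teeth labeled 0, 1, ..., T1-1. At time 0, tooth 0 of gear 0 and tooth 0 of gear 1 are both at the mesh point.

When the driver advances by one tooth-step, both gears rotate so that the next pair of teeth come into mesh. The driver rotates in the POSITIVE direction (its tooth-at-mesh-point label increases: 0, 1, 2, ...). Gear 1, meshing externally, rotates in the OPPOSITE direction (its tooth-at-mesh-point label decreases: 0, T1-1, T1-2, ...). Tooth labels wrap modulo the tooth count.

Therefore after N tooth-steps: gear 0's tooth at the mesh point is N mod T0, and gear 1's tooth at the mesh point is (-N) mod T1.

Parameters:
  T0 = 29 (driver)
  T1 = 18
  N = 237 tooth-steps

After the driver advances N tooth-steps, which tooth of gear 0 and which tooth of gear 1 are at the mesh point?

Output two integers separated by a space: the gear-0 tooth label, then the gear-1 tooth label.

Answer: 5 15

Derivation:
Gear 0 (driver, T0=29): tooth at mesh = N mod T0
  237 = 8 * 29 + 5, so 237 mod 29 = 5
  gear 0 tooth = 5
Gear 1 (driven, T1=18): tooth at mesh = (-N) mod T1
  237 = 13 * 18 + 3, so 237 mod 18 = 3
  (-237) mod 18 = (-3) mod 18 = 18 - 3 = 15
Mesh after 237 steps: gear-0 tooth 5 meets gear-1 tooth 15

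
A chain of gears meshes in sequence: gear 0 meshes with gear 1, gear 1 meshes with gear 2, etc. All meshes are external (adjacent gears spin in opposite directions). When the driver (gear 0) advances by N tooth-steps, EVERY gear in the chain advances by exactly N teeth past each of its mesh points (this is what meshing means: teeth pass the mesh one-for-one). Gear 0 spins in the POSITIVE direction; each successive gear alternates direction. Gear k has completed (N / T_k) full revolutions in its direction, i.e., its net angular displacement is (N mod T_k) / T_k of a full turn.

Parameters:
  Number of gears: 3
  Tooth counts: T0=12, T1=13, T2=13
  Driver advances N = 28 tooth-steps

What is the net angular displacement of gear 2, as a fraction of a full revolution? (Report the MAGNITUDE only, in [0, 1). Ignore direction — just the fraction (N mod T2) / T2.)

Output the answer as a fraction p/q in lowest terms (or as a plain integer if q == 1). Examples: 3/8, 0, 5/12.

Answer: 2/13

Derivation:
Chain of 3 gears, tooth counts: [12, 13, 13]
  gear 0: T0=12, direction=positive, advance = 28 mod 12 = 4 teeth = 4/12 turn
  gear 1: T1=13, direction=negative, advance = 28 mod 13 = 2 teeth = 2/13 turn
  gear 2: T2=13, direction=positive, advance = 28 mod 13 = 2 teeth = 2/13 turn
Gear 2: 28 mod 13 = 2
Fraction = 2 / 13 = 2/13 (gcd(2,13)=1) = 2/13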